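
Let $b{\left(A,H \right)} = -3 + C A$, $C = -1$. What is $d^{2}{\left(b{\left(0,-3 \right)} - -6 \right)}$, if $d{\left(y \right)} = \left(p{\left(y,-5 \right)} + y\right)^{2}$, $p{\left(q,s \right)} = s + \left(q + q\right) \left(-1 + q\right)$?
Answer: $10000$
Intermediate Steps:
$p{\left(q,s \right)} = s + 2 q \left(-1 + q\right)$
$b{\left(A,H \right)} = -3 - A$
$d{\left(y \right)} = \left(-5 - y + 2 y^{2}\right)^{2}$ ($d{\left(y \right)} = \left(\left(-5 - 2 y + 2 y^{2}\right) + y\right)^{2} = \left(-5 - y + 2 y^{2}\right)^{2}$)
$d^{2}{\left(b{\left(0,-3 \right)} - -6 \right)} = \left(\left(5 - -3 - 2 \left(\left(-3 - 0\right) - -6\right)^{2}\right)^{2}\right)^{2} = \left(\left(5 + \left(\left(-3 + 0\right) + 6\right) - 2 \left(\left(-3 + 0\right) + 6\right)^{2}\right)^{2}\right)^{2} = \left(\left(5 + \left(-3 + 6\right) - 2 \left(-3 + 6\right)^{2}\right)^{2}\right)^{2} = \left(\left(5 + 3 - 2 \cdot 3^{2}\right)^{2}\right)^{2} = \left(\left(5 + 3 - 18\right)^{2}\right)^{2} = \left(\left(-10\right)^{2}\right)^{2} = 100^{2} = 10000$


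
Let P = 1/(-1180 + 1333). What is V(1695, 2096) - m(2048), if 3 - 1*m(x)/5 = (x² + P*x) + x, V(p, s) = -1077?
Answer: 3210052444/153 ≈ 2.0981e+7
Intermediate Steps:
P = 1/153 ≈ 0.0065359
m(x) = 15 - 5*x² - 770*x/153 (m(x) = 15 - 5*((x² + x/153) + x) = 15 - 5*(x² + 154*x/153) = 15 + (-5*x² - 770*x/153) = 15 - 5*x² - 770*x/153)
V(1695, 2096) - m(2048) = -1077 - (15 - 5*2048² - 770/153*2048) = -1077 - (15 - 5*4194304 - 1576960/153) = -1077 - (15 - 20971520 - 1576960/153) = -1077 - 1*(-3210217225/153) = -1077 + 3210217225/153 = 3210052444/153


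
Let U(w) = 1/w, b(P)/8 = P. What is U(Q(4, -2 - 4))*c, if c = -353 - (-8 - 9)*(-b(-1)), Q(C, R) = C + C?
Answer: -217/8 ≈ -27.125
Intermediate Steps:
b(P) = 8*P
Q(C, R) = 2*C
c = -217 (c = -353 - (-8 - 9)*(-8*(-1)) = -353 - (-17)*(-1*(-8)) = -353 - (-17)*8 = -353 - 1*(-136) = -353 + 136 = -217)
U(Q(4, -2 - 4))*c = -217/(2*4) = -217/8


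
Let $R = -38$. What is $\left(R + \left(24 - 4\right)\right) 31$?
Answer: $-558$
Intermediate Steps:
$\left(R + \left(24 - 4\right)\right) 31 = \left(-38 + \left(24 - 4\right)\right) 31 = \left(-38 + 20\right) 31 = \left(-18\right) 31 = -558$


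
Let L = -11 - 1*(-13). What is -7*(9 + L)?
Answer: -77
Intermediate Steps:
L = 2 (L = -11 + 13 = 2)
-7*(9 + L) = -7*(9 + 2) = -7*11 = -77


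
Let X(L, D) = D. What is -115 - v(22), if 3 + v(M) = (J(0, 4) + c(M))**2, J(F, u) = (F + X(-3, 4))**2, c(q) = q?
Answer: -1556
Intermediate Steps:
J(F, u) = (4 + F)**2 (J(F, u) = (F + 4)**2 = (4 + F)**2)
v(M) = -3 + (16 + M)**2 (v(M) = -3 + ((4 + 0)**2 + M)**2 = -3 + (4**2 + M)**2 = -3 + (16 + M)**2)
-115 - v(22) = -115 - (-3 + (16 + 22)**2) = -115 - (-3 + 38**2) = -115 - (-3 + 1444) = -115 - 1*1441 = -115 - 1441 = -1556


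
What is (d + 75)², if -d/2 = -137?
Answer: 121801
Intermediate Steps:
d = 274 (d = -2*(-137) = 274)
(d + 75)² = (274 + 75)² = 349² = 121801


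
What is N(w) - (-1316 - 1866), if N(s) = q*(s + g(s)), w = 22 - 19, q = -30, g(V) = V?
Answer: 3002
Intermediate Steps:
w = 3
N(s) = -60*s (N(s) = -30*(s + s) = -60*s)
N(w) - (-1316 - 1866) = -60*3 - (-1316 - 1866) = -180 - 1*(-3182) = -180 + 3182 = 3002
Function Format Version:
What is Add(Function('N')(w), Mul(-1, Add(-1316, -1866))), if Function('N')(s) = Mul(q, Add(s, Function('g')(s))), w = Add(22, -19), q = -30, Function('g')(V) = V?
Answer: 3002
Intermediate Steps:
w = 3
Function('N')(s) = Mul(-60, s) (Function('N')(s) = Mul(-30, Add(s, s)) = Mul(-30, Mul(2, s)) = Mul(-60, s))
Add(Function('N')(w), Mul(-1, Add(-1316, -1866))) = Add(Mul(-60, 3), Mul(-1, Add(-1316, -1866))) = Add(-180, Mul(-1, -3182)) = Add(-180, 3182) = 3002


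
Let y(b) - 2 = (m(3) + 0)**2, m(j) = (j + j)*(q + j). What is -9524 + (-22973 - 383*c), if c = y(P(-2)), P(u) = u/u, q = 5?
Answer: -915695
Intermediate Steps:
m(j) = 2*j*(5 + j) (m(j) = (j + j)*(5 + j) = (2*j)*(5 + j) = 2*j*(5 + j))
P(u) = 1
y(b) = 2306 (y(b) = 2 + (2*3*(5 + 3) + 0)**2 = 2 + (2*3*8 + 0)**2 = 2 + (48 + 0)**2 = 2 + 48**2 = 2 + 2304 = 2306)
c = 2306
-9524 + (-22973 - 383*c) = -9524 + (-22973 - 383*2306) = -9524 + (-22973 - 883198) = -9524 - 906171 = -915695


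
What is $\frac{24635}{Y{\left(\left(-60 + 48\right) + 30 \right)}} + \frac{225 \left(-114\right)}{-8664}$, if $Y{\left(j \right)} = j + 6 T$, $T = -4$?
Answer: $- \frac{935455}{228} \approx -4102.9$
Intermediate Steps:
$Y{\left(j \right)} = -24 + j$ ($Y{\left(j \right)} = j + 6 \left(-4\right) = j - 24 = -24 + j$)
$\frac{24635}{Y{\left(\left(-60 + 48\right) + 30 \right)}} + \frac{225 \left(-114\right)}{-8664} = \frac{24635}{-24 + \left(\left(-60 + 48\right) + 30\right)} + \frac{225 \left(-114\right)}{-8664} = \frac{24635}{-24 + \left(-12 + 30\right)} - - \frac{225}{76} = \frac{24635}{-24 + 18} + \frac{225}{76} = \frac{24635}{-6} + \frac{225}{76} = 24635 \left(- \frac{1}{6}\right) + \frac{225}{76} = - \frac{24635}{6} + \frac{225}{76} = - \frac{935455}{228}$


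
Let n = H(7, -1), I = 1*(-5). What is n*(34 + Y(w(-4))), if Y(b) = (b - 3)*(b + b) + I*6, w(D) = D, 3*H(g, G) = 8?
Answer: 160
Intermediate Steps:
H(g, G) = 8/3 (H(g, G) = (⅓)*8 = 8/3)
I = -5
n = 8/3 ≈ 2.6667
Y(b) = -30 + 2*b*(-3 + b) (Y(b) = (b - 3)*(b + b) - 5*6 = (-3 + b)*(2*b) - 30 = 2*b*(-3 + b) - 30 = -30 + 2*b*(-3 + b))
n*(34 + Y(w(-4))) = 8*(34 + (-30 - 6*(-4) + 2*(-4)²))/3 = 8*(34 + (-30 + 24 + 2*16))/3 = 8*(34 + (-30 + 24 + 32))/3 = 8*(34 + 26)/3 = (8/3)*60 = 160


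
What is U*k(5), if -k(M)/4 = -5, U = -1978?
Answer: -39560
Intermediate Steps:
k(M) = 20 (k(M) = -4*(-5) = 20)
U*k(5) = -1978*20 = -39560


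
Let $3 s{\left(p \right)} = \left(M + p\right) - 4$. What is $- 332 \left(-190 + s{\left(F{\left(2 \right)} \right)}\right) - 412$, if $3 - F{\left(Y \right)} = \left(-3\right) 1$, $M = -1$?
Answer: $\frac{187672}{3} \approx 62557.0$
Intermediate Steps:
$F{\left(Y \right)} = 6$ ($F{\left(Y \right)} = 3 - \left(-3\right) 1 = 3 - -3 = 3 + 3 = 6$)
$s{\left(p \right)} = - \frac{5}{3} + \frac{p}{3}$ ($s{\left(p \right)} = \frac{\left(-1 + p\right) - 4}{3} = \frac{-5 + p}{3} = - \frac{5}{3} + \frac{p}{3}$)
$- 332 \left(-190 + s{\left(F{\left(2 \right)} \right)}\right) - 412 = - 332 \left(-190 + \left(- \frac{5}{3} + \frac{1}{3} \cdot 6\right)\right) - 412 = - 332 \left(-190 + \left(- \frac{5}{3} + 2\right)\right) - 412 = - 332 \left(-190 + \frac{1}{3}\right) - 412 = \left(-332\right) \left(- \frac{569}{3}\right) - 412 = \frac{188908}{3} - 412 = \frac{187672}{3}$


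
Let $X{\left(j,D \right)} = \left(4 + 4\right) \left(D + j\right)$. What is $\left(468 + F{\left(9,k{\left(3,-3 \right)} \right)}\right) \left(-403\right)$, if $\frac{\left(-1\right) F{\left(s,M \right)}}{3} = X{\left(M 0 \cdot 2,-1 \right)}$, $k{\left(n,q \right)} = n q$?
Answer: $-198276$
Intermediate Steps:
$X{\left(j,D \right)} = 8 D + 8 j$ ($X{\left(j,D \right)} = 8 \left(D + j\right) = 8 D + 8 j$)
$F{\left(s,M \right)} = 24$ ($F{\left(s,M \right)} = - 3 \left(8 \left(-1\right) + 8 M 0 \cdot 2\right) = - 3 \left(-8 + 8 \cdot 0 \cdot 2\right) = - 3 \left(-8 + 8 \cdot 0\right) = - 3 \left(-8 + 0\right) = \left(-3\right) \left(-8\right) = 24$)
$\left(468 + F{\left(9,k{\left(3,-3 \right)} \right)}\right) \left(-403\right) = \left(468 + 24\right) \left(-403\right) = 492 \left(-403\right) = -198276$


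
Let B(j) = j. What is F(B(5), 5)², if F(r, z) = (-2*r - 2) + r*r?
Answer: 169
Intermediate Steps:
F(r, z) = -2 + r² - 2*r (F(r, z) = (-2 - 2*r) + r² = -2 + r² - 2*r)
F(B(5), 5)² = (-2 + 5² - 2*5)² = (-2 + 25 - 10)² = 13² = 169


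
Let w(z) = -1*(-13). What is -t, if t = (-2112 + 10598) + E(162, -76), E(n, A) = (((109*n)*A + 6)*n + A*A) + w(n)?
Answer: 217390049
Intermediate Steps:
w(z) = 13
E(n, A) = 13 + A**2 + n*(6 + 109*A*n) (E(n, A) = (((109*n)*A + 6)*n + A*A) + 13 = ((109*A*n + 6)*n + A**2) + 13 = ((6 + 109*A*n)*n + A**2) + 13 = (n*(6 + 109*A*n) + A**2) + 13 = (A**2 + n*(6 + 109*A*n)) + 13 = 13 + A**2 + n*(6 + 109*A*n))
t = -217390049 (t = (-2112 + 10598) + (13 + (-76)**2 + 6*162 + 109*(-76)*162**2) = 8486 + (13 + 5776 + 972 + 109*(-76)*26244) = 8486 + (13 + 5776 + 972 - 217405296) = 8486 - 217398535 = -217390049)
-t = -1*(-217390049) = 217390049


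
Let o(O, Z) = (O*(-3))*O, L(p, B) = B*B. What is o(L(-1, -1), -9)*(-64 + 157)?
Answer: -279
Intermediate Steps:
L(p, B) = B²
o(O, Z) = -3*O² (o(O, Z) = (-3*O)*O = -3*O²)
o(L(-1, -1), -9)*(-64 + 157) = (-3*((-1)²)²)*(-64 + 157) = -3*1²*93 = -3*1*93 = -3*93 = -279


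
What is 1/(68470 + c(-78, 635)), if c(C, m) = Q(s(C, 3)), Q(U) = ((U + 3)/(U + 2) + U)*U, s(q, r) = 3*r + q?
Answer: 67/4901923 ≈ 1.3668e-5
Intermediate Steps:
s(q, r) = q + 3*r
Q(U) = U*(U + (3 + U)/(2 + U)) (Q(U) = ((3 + U)/(2 + U) + U)*U = (U + (3 + U)/(2 + U))*U = U*(U + (3 + U)/(2 + U)))
c(C, m) = (9 + C)*(30 + (9 + C)**2 + 3*C)/(11 + C) (c(C, m) = (C + 3*3)*(3 + (C + 3*3)**2 + 3*(C + 3*3))/(2 + (C + 3*3)) = (C + 9)*(3 + (C + 9)**2 + 3*(C + 9))/(2 + (C + 9)) = (9 + C)*(3 + (9 + C)**2 + 3*(9 + C))/(2 + (9 + C)) = (9 + C)*(3 + (9 + C)**2 + (27 + 3*C))/(11 + C) = (9 + C)*(30 + (9 + C)**2 + 3*C)/(11 + C))
1/(68470 + c(-78, 635)) = 1/(68470 + (9 - 78)*(30 + (9 - 78)**2 + 3*(-78))/(11 - 78)) = 1/(68470 - 69*(30 + (-69)**2 - 234)/(-67)) = 1/(68470 - 1/67*(-69)*(30 + 4761 - 234)) = 1/(68470 - 1/67*(-69)*4557) = 1/(68470 + 314433/67) = 1/(4901923/67) = 67/4901923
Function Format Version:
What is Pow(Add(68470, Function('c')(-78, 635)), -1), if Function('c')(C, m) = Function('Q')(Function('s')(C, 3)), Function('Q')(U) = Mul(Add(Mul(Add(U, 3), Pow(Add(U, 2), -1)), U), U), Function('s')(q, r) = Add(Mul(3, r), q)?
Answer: Rational(67, 4901923) ≈ 1.3668e-5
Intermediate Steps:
Function('s')(q, r) = Add(q, Mul(3, r))
Function('Q')(U) = Mul(U, Add(U, Mul(Pow(Add(2, U), -1), Add(3, U)))) (Function('Q')(U) = Mul(Add(Mul(Add(3, U), Pow(Add(2, U), -1)), U), U) = Mul(Add(Mul(Pow(Add(2, U), -1), Add(3, U)), U), U) = Mul(Add(U, Mul(Pow(Add(2, U), -1), Add(3, U))), U) = Mul(U, Add(U, Mul(Pow(Add(2, U), -1), Add(3, U)))))
Function('c')(C, m) = Mul(Pow(Add(11, C), -1), Add(9, C), Add(30, Pow(Add(9, C), 2), Mul(3, C))) (Function('c')(C, m) = Mul(Add(C, Mul(3, 3)), Pow(Add(2, Add(C, Mul(3, 3))), -1), Add(3, Pow(Add(C, Mul(3, 3)), 2), Mul(3, Add(C, Mul(3, 3))))) = Mul(Add(C, 9), Pow(Add(2, Add(C, 9)), -1), Add(3, Pow(Add(C, 9), 2), Mul(3, Add(C, 9)))) = Mul(Add(9, C), Pow(Add(2, Add(9, C)), -1), Add(3, Pow(Add(9, C), 2), Mul(3, Add(9, C)))) = Mul(Add(9, C), Pow(Add(11, C), -1), Add(3, Pow(Add(9, C), 2), Add(27, Mul(3, C)))) = Mul(Add(9, C), Pow(Add(11, C), -1), Add(30, Pow(Add(9, C), 2), Mul(3, C))) = Mul(Pow(Add(11, C), -1), Add(9, C), Add(30, Pow(Add(9, C), 2), Mul(3, C))))
Pow(Add(68470, Function('c')(-78, 635)), -1) = Pow(Add(68470, Mul(Pow(Add(11, -78), -1), Add(9, -78), Add(30, Pow(Add(9, -78), 2), Mul(3, -78)))), -1) = Pow(Add(68470, Mul(Pow(-67, -1), -69, Add(30, Pow(-69, 2), -234))), -1) = Pow(Add(68470, Mul(Rational(-1, 67), -69, Add(30, 4761, -234))), -1) = Pow(Add(68470, Mul(Rational(-1, 67), -69, 4557)), -1) = Pow(Add(68470, Rational(314433, 67)), -1) = Pow(Rational(4901923, 67), -1) = Rational(67, 4901923)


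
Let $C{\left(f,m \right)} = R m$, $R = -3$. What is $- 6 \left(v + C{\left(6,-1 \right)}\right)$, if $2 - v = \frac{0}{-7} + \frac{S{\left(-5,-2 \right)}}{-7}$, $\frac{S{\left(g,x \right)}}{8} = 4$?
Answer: $- \frac{402}{7} \approx -57.429$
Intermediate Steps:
$S{\left(g,x \right)} = 32$ ($S{\left(g,x \right)} = 8 \cdot 4 = 32$)
$C{\left(f,m \right)} = - 3 m$
$v = \frac{46}{7}$ ($v = 2 - \left(\frac{0}{-7} + \frac{32}{-7}\right) = 2 - \left(0 \left(- \frac{1}{7}\right) + 32 \left(- \frac{1}{7}\right)\right) = 2 - \left(0 - \frac{32}{7}\right) = 2 - - \frac{32}{7} = 2 + \frac{32}{7} = \frac{46}{7} \approx 6.5714$)
$- 6 \left(v + C{\left(6,-1 \right)}\right) = - 6 \left(\frac{46}{7} - -3\right) = - 6 \left(\frac{46}{7} + 3\right) = \left(-6\right) \frac{67}{7} = - \frac{402}{7}$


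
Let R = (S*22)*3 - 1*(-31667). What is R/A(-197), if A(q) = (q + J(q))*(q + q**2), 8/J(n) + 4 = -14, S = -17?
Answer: -274905/68613524 ≈ -0.0040066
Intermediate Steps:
J(n) = -4/9 (J(n) = 8/(-4 - 14) = 8/(-18) = 8*(-1/18) = -4/9)
A(q) = (-4/9 + q)*(q + q**2) (A(q) = (q - 4/9)*(q + q**2) = (-4/9 + q)*(q + q**2))
R = 30545 (R = -17*22*3 - 1*(-31667) = -374*3 + 31667 = -1122 + 31667 = 30545)
R/A(-197) = 30545/(((1/9)*(-197)*(-4 + 5*(-197) + 9*(-197)**2))) = 30545/(((1/9)*(-197)*(-4 - 985 + 9*38809))) = 30545/(((1/9)*(-197)*(-4 - 985 + 349281))) = 30545/(((1/9)*(-197)*348292)) = 30545/(-68613524/9) = 30545*(-9/68613524) = -274905/68613524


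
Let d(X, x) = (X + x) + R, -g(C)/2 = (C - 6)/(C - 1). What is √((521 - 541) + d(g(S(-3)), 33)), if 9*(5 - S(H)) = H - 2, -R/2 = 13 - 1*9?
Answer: √8733/41 ≈ 2.2793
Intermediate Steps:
R = -8 (R = -2*(13 - 1*9) = -2*(13 - 9) = -2*4 = -8)
S(H) = 47/9 - H/9 (S(H) = 5 - (H - 2)/9 = 5 - (-2 + H)/9 = 5 + (2/9 - H/9) = 47/9 - H/9)
g(C) = -2*(-6 + C)/(-1 + C) (g(C) = -2*(C - 6)/(C - 1) = -2*(-6 + C)/(-1 + C))
d(X, x) = -8 + X + x (d(X, x) = (X + x) - 8 = -8 + X + x)
√((521 - 541) + d(g(S(-3)), 33)) = √((521 - 541) + (-8 + 2*(6 - (47/9 - ⅑*(-3)))/(-1 + (47/9 - ⅑*(-3))) + 33)) = √(-20 + (-8 + 2*(6 - (47/9 + ⅓))/(-1 + (47/9 + ⅓)) + 33)) = √(-20 + (-8 + 2*(6 - 1*50/9)/(-1 + 50/9) + 33)) = √(-20 + (-8 + 2*(6 - 50/9)/(41/9) + 33)) = √(-20 + (-8 + 2*(9/41)*(4/9) + 33)) = √(-20 + (-8 + 8/41 + 33)) = √(-20 + 1033/41) = √(213/41) = √8733/41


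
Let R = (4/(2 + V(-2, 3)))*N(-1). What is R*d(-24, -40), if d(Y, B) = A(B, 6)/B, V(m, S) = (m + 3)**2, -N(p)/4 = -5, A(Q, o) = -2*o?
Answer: 8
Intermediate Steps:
N(p) = 20 (N(p) = -4*(-5) = 20)
V(m, S) = (3 + m)**2
d(Y, B) = -12/B (d(Y, B) = (-2*6)/B = -12/B)
R = 80/3 (R = (4/(2 + (3 - 2)**2))*20 = (4/(2 + 1**2))*20 = (4/(2 + 1))*20 = (4/3)*20 = 80/3 ≈ 26.667)
R*d(-24, -40) = 80*(-12/(-40))/3 = 80*(-12*(-1/40))/3 = (80/3)*(3/10) = 8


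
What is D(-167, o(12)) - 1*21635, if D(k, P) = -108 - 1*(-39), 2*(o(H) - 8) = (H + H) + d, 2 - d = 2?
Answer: -21704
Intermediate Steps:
d = 0 (d = 2 - 1*2 = 2 - 2 = 0)
o(H) = 8 + H (o(H) = 8 + ((H + H) + 0)/2 = 8 + (2*H + 0)/2 = 8 + (2*H)/2 = 8 + H)
D(k, P) = -69 (D(k, P) = -108 + 39 = -69)
D(-167, o(12)) - 1*21635 = -69 - 1*21635 = -69 - 21635 = -21704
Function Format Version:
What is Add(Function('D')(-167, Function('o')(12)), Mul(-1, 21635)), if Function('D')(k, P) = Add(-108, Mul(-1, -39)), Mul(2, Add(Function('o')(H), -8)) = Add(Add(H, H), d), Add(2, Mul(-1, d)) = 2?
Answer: -21704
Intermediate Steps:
d = 0 (d = Add(2, Mul(-1, 2)) = Add(2, -2) = 0)
Function('o')(H) = Add(8, H) (Function('o')(H) = Add(8, Mul(Rational(1, 2), Add(Add(H, H), 0))) = Add(8, Mul(Rational(1, 2), Add(Mul(2, H), 0))) = Add(8, Mul(Rational(1, 2), Mul(2, H))) = Add(8, H))
Function('D')(k, P) = -69 (Function('D')(k, P) = Add(-108, 39) = -69)
Add(Function('D')(-167, Function('o')(12)), Mul(-1, 21635)) = Add(-69, Mul(-1, 21635)) = Add(-69, -21635) = -21704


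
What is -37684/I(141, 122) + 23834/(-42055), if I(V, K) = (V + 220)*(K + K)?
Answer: -921048669/926093155 ≈ -0.99455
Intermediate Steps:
I(V, K) = 2*K*(220 + V) (I(V, K) = (220 + V)*(2*K) = 2*K*(220 + V))
-37684/I(141, 122) + 23834/(-42055) = -37684*1/(244*(220 + 141)) + 23834/(-42055) = -37684/(2*122*361) + 23834*(-1/42055) = -37684/88084 - 23834/42055 = -37684*1/88084 - 23834/42055 = -9421/22021 - 23834/42055 = -921048669/926093155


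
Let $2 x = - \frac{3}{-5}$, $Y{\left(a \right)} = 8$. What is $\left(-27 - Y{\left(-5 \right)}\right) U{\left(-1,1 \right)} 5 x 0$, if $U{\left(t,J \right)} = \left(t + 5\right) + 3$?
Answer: $0$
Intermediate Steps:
$U{\left(t,J \right)} = 8 + t$ ($U{\left(t,J \right)} = \left(5 + t\right) + 3 = 8 + t$)
$x = \frac{3}{10}$ ($x = \frac{\left(-3\right) \frac{1}{-5}}{2} = \frac{\left(-3\right) \left(- \frac{1}{5}\right)}{2} = \frac{1}{2} \cdot \frac{3}{5} = \frac{3}{10} \approx 0.3$)
$\left(-27 - Y{\left(-5 \right)}\right) U{\left(-1,1 \right)} 5 x 0 = \left(-27 - 8\right) \left(8 - 1\right) 5 \cdot \frac{3}{10} \cdot 0 = \left(-27 - 8\right) 7 \cdot \frac{3}{2} \cdot 0 = \left(-35\right) 7 \cdot 0 = \left(-245\right) 0 = 0$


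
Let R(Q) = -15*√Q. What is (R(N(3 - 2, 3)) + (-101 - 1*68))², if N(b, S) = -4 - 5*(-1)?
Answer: 33856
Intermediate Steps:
N(b, S) = 1 (N(b, S) = -4 + 5 = 1)
(R(N(3 - 2, 3)) + (-101 - 1*68))² = (-15*√1 + (-101 - 1*68))² = (-15*1 + (-101 - 68))² = (-15 - 169)² = (-184)² = 33856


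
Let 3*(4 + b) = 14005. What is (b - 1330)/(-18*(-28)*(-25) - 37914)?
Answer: -10003/151542 ≈ -0.066008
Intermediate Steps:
b = 13993/3 (b = -4 + (⅓)*14005 = -4 + 14005/3 = 13993/3 ≈ 4664.3)
(b - 1330)/(-18*(-28)*(-25) - 37914) = (13993/3 - 1330)/(-18*(-28)*(-25) - 37914) = 10003/(3*(504*(-25) - 37914)) = 10003/(3*(-12600 - 37914)) = (10003/3)/(-50514) = (10003/3)*(-1/50514) = -10003/151542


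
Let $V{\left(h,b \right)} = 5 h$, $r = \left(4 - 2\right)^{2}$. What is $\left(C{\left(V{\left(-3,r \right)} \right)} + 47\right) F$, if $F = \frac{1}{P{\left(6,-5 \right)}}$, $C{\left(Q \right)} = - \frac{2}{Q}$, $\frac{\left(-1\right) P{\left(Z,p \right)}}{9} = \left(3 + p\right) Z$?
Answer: $\frac{707}{1620} \approx 0.43642$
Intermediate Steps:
$r = 4$ ($r = 2^{2} = 4$)
$P{\left(Z,p \right)} = - 9 Z \left(3 + p\right)$ ($P{\left(Z,p \right)} = - 9 \left(3 + p\right) Z = - 9 Z \left(3 + p\right)$)
$F = \frac{1}{108}$ ($F = \frac{1}{\left(-9\right) 6 \left(3 - 5\right)} = \frac{1}{\left(-9\right) 6 \left(-2\right)} = \frac{1}{108} \approx 0.0092593$)
$\left(C{\left(V{\left(-3,r \right)} \right)} + 47\right) F = \left(- \frac{2}{5 \left(-3\right)} + 47\right) \frac{1}{108} = \left(- \frac{2}{-15} + 47\right) \frac{1}{108} = \left(\left(-2\right) \left(- \frac{1}{15}\right) + 47\right) \frac{1}{108} = \left(\frac{2}{15} + 47\right) \frac{1}{108} = \frac{707}{15} \cdot \frac{1}{108} = \frac{707}{1620}$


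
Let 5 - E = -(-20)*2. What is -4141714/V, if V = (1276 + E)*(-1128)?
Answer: 2070857/699924 ≈ 2.9587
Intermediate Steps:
E = -35 (E = 5 - (-1)*(-20*2) = 5 - (-1)*(-40) = 5 - 1*40 = 5 - 40 = -35)
V = -1399848 (V = (1276 - 35)*(-1128) = 1241*(-1128) = -1399848)
-4141714/V = -4141714/(-1399848) = -4141714*(-1/1399848) = 2070857/699924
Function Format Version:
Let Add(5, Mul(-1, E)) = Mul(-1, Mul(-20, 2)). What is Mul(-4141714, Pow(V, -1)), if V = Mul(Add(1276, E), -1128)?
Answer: Rational(2070857, 699924) ≈ 2.9587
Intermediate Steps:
E = -35 (E = Add(5, Mul(-1, Mul(-1, Mul(-20, 2)))) = Add(5, Mul(-1, Mul(-1, -40))) = Add(5, Mul(-1, 40)) = Add(5, -40) = -35)
V = -1399848 (V = Mul(Add(1276, -35), -1128) = Mul(1241, -1128) = -1399848)
Mul(-4141714, Pow(V, -1)) = Mul(-4141714, Pow(-1399848, -1)) = Mul(-4141714, Rational(-1, 1399848)) = Rational(2070857, 699924)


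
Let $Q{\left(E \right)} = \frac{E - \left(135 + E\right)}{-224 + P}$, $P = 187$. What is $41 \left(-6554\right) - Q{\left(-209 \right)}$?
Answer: $- \frac{9942553}{37} \approx -2.6872 \cdot 10^{5}$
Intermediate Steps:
$Q{\left(E \right)} = \frac{135}{37}$ ($Q{\left(E \right)} = \frac{E - \left(135 + E\right)}{-224 + 187} = - \frac{135}{-37} = \left(-135\right) \left(- \frac{1}{37}\right) = \frac{135}{37}$)
$41 \left(-6554\right) - Q{\left(-209 \right)} = 41 \left(-6554\right) - \frac{135}{37} = -268714 - \frac{135}{37} = - \frac{9942553}{37}$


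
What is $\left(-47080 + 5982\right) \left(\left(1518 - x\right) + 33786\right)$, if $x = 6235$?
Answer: $-1194677762$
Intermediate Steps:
$\left(-47080 + 5982\right) \left(\left(1518 - x\right) + 33786\right) = \left(-47080 + 5982\right) \left(\left(1518 - 6235\right) + 33786\right) = - 41098 \left(\left(1518 - 6235\right) + 33786\right) = - 41098 \left(-4717 + 33786\right) = \left(-41098\right) 29069 = -1194677762$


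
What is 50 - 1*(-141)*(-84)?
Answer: -11794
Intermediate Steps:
50 - 1*(-141)*(-84) = 50 + 141*(-84) = 50 - 11844 = -11794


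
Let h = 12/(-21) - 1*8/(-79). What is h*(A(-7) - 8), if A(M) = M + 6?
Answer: 2340/553 ≈ 4.2315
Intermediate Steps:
A(M) = 6 + M
h = -260/553 (h = 12*(-1/21) - 8*(-1/79) = -4/7 + 8/79 = -260/553 ≈ -0.47016)
h*(A(-7) - 8) = -260*((6 - 7) - 8)/553 = -260*(-1 - 8)/553 = -260/553*(-9) = 2340/553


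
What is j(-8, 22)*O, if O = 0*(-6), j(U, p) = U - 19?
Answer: 0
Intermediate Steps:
j(U, p) = -19 + U
O = 0
j(-8, 22)*O = (-19 - 8)*0 = -27*0 = 0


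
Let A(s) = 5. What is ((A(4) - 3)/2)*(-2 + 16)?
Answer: 14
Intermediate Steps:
((A(4) - 3)/2)*(-2 + 16) = ((5 - 3)/2)*(-2 + 16) = (2*(1/2))*14 = 1*14 = 14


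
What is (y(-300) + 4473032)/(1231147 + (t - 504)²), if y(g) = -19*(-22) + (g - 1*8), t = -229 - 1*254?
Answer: 2236571/1102658 ≈ 2.0283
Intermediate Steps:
t = -483 (t = -229 - 254 = -483)
y(g) = 410 + g (y(g) = 418 + (g - 8) = 418 + (-8 + g) = 410 + g)
(y(-300) + 4473032)/(1231147 + (t - 504)²) = ((410 - 300) + 4473032)/(1231147 + (-483 - 504)²) = (110 + 4473032)/(1231147 + (-987)²) = 4473142/(1231147 + 974169) = 4473142/2205316 = 4473142*(1/2205316) = 2236571/1102658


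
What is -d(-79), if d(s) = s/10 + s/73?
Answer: 6557/730 ≈ 8.9822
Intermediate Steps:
d(s) = 83*s/730 (d(s) = s*(⅒) + s*(1/73) = s/10 + s/73 = 83*s/730)
-d(-79) = -83*(-79)/730 = -1*(-6557/730) = 6557/730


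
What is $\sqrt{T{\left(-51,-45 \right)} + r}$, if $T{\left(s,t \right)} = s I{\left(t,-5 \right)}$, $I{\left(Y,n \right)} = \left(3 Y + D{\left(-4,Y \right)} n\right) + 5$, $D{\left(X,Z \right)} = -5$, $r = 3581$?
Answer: $2 \sqrt{2234} \approx 94.53$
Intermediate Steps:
$I{\left(Y,n \right)} = 5 - 5 n + 3 Y$ ($I{\left(Y,n \right)} = \left(3 Y - 5 n\right) + 5 = \left(- 5 n + 3 Y\right) + 5 = 5 - 5 n + 3 Y$)
$T{\left(s,t \right)} = s \left(30 + 3 t\right)$ ($T{\left(s,t \right)} = s \left(5 - -25 + 3 t\right) = s \left(5 + 25 + 3 t\right) = s \left(30 + 3 t\right)$)
$\sqrt{T{\left(-51,-45 \right)} + r} = \sqrt{3 \left(-51\right) \left(10 - 45\right) + 3581} = \sqrt{3 \left(-51\right) \left(-35\right) + 3581} = \sqrt{5355 + 3581} = \sqrt{8936} = 2 \sqrt{2234}$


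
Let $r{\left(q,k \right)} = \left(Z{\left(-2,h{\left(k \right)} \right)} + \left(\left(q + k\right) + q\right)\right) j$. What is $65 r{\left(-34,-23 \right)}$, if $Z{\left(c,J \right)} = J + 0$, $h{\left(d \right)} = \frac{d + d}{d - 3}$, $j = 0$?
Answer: $0$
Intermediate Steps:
$h{\left(d \right)} = \frac{2 d}{-3 + d}$
$Z{\left(c,J \right)} = J$
$r{\left(q,k \right)} = 0$ ($r{\left(q,k \right)} = \left(\frac{2 k}{-3 + k} + \left(\left(q + k\right) + q\right)\right) 0 = \left(\frac{2 k}{-3 + k} + \left(\left(k + q\right) + q\right)\right) 0 = \left(\frac{2 k}{-3 + k} + \left(k + 2 q\right)\right) 0 = \left(k + 2 q + \frac{2 k}{-3 + k}\right) 0 = 0$)
$65 r{\left(-34,-23 \right)} = 65 \cdot 0 = 0$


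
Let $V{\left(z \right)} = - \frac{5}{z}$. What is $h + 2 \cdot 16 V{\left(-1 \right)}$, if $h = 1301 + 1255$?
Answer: $2716$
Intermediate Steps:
$h = 2556$
$h + 2 \cdot 16 V{\left(-1 \right)} = 2556 + 2 \cdot 16 \left(- \frac{5}{-1}\right) = 2556 + 32 \left(\left(-5\right) \left(-1\right)\right) = 2556 + 32 \cdot 5 = 2556 + 160 = 2716$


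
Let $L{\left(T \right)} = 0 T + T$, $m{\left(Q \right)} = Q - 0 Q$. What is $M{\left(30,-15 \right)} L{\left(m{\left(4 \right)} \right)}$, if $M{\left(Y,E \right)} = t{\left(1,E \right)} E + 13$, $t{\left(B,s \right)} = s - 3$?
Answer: $1132$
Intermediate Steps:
$t{\left(B,s \right)} = -3 + s$
$M{\left(Y,E \right)} = 13 + E \left(-3 + E\right)$ ($M{\left(Y,E \right)} = \left(-3 + E\right) E + 13 = E \left(-3 + E\right) + 13 = 13 + E \left(-3 + E\right)$)
$m{\left(Q \right)} = Q$ ($m{\left(Q \right)} = Q - 0 = Q + 0 = Q$)
$L{\left(T \right)} = T$ ($L{\left(T \right)} = 0 + T = T$)
$M{\left(30,-15 \right)} L{\left(m{\left(4 \right)} \right)} = \left(13 - 15 \left(-3 - 15\right)\right) 4 = \left(13 - -270\right) 4 = \left(13 + 270\right) 4 = 283 \cdot 4 = 1132$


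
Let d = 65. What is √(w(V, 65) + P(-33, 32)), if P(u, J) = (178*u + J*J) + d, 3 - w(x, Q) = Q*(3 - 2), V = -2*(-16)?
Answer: I*√4847 ≈ 69.62*I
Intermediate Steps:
V = 32
w(x, Q) = 3 - Q (w(x, Q) = 3 - Q*(3 - 2) = 3 - Q)
P(u, J) = 65 + J² + 178*u (P(u, J) = (178*u + J*J) + 65 = (178*u + J²) + 65 = (J² + 178*u) + 65 = 65 + J² + 178*u)
√(w(V, 65) + P(-33, 32)) = √((3 - 1*65) + (65 + 32² + 178*(-33))) = √((3 - 65) + (65 + 1024 - 5874)) = √(-62 - 4785) = √(-4847) = I*√4847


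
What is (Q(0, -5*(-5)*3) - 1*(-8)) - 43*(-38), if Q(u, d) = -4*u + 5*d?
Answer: 2017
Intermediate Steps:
(Q(0, -5*(-5)*3) - 1*(-8)) - 43*(-38) = ((-4*0 + 5*(-5*(-5)*3)) - 1*(-8)) - 43*(-38) = ((0 + 5*(25*3)) + 8) + 1634 = ((0 + 5*75) + 8) + 1634 = ((0 + 375) + 8) + 1634 = (375 + 8) + 1634 = 383 + 1634 = 2017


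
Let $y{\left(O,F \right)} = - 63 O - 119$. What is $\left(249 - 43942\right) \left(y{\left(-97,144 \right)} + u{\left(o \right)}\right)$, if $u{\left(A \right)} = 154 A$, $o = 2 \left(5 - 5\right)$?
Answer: $-261808456$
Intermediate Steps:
$o = 0$ ($o = 2 \cdot 0 = 0$)
$y{\left(O,F \right)} = -119 - 63 O$
$\left(249 - 43942\right) \left(y{\left(-97,144 \right)} + u{\left(o \right)}\right) = \left(249 - 43942\right) \left(\left(-119 - -6111\right) + 154 \cdot 0\right) = - 43693 \left(\left(-119 + 6111\right) + 0\right) = - 43693 \left(5992 + 0\right) = \left(-43693\right) 5992 = -261808456$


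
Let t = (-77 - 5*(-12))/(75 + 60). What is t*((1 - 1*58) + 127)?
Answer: -238/27 ≈ -8.8148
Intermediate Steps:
t = -17/135 (t = (-77 + 60)/135 = -17*1/135 = -17/135 ≈ -0.12593)
t*((1 - 1*58) + 127) = -17*((1 - 1*58) + 127)/135 = -17*((1 - 58) + 127)/135 = -17*(-57 + 127)/135 = -17/135*70 = -238/27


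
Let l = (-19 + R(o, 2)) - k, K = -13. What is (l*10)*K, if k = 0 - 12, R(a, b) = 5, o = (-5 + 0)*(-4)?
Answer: 260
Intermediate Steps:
o = 20 (o = -5*(-4) = 20)
k = -12
l = -2 (l = (-19 + 5) - 1*(-12) = -14 + 12 = -2)
(l*10)*K = -2*10*(-13) = -20*(-13) = 260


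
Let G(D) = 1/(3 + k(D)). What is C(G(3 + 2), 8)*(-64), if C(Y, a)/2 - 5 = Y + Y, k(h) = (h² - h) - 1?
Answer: -7168/11 ≈ -651.64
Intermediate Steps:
k(h) = -1 + h² - h
G(D) = 1/(2 + D² - D) (G(D) = 1/(3 + (-1 + D² - D)) = 1/(2 + D² - D))
C(Y, a) = 10 + 4*Y (C(Y, a) = 10 + 2*(Y + Y) = 10 + 2*(2*Y) = 10 + 4*Y)
C(G(3 + 2), 8)*(-64) = (10 + 4/(2 + (3 + 2)² - (3 + 2)))*(-64) = (10 + 4/(2 + 5² - 1*5))*(-64) = (10 + 4/(2 + 25 - 5))*(-64) = (10 + 4/22)*(-64) = (10 + 4*(1/22))*(-64) = (10 + 2/11)*(-64) = (112/11)*(-64) = -7168/11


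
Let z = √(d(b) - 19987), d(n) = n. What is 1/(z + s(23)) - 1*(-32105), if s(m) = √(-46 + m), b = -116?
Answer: (-I + 32105*√23 + 32105*√20103)/(√23 + √20103) ≈ 32105.0 - 0.0068222*I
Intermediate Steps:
z = I*√20103 (z = √(-116 - 19987) = √(-20103) = I*√20103 ≈ 141.79*I)
1/(z + s(23)) - 1*(-32105) = 1/(I*√20103 + √(-46 + 23)) - 1*(-32105) = 1/(I*√20103 + √(-23)) + 32105 = 1/(I*√20103 + I*√23) + 32105 = 1/(I*√23 + I*√20103) + 32105 = 32105 + 1/(I*√23 + I*√20103)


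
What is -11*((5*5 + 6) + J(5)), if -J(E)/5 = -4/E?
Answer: -385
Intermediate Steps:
J(E) = 20/E (J(E) = -(-20)/E = 20/E)
-11*((5*5 + 6) + J(5)) = -11*((5*5 + 6) + 20/5) = -11*((25 + 6) + 20*(⅕)) = -11*(31 + 4) = -11*35 = -385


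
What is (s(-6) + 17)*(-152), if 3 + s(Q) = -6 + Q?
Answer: -304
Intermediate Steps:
s(Q) = -9 + Q (s(Q) = -3 + (-6 + Q) = -9 + Q)
(s(-6) + 17)*(-152) = ((-9 - 6) + 17)*(-152) = (-15 + 17)*(-152) = 2*(-152) = -304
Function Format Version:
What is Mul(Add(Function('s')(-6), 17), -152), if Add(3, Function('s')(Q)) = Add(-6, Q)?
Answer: -304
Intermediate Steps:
Function('s')(Q) = Add(-9, Q) (Function('s')(Q) = Add(-3, Add(-6, Q)) = Add(-9, Q))
Mul(Add(Function('s')(-6), 17), -152) = Mul(Add(Add(-9, -6), 17), -152) = Mul(Add(-15, 17), -152) = Mul(2, -152) = -304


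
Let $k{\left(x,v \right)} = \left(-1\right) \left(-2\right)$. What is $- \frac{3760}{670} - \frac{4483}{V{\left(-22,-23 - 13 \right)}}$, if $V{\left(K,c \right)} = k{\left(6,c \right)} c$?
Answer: $\frac{273289}{4824} \approx 56.652$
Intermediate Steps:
$k{\left(x,v \right)} = 2$
$V{\left(K,c \right)} = 2 c$
$- \frac{3760}{670} - \frac{4483}{V{\left(-22,-23 - 13 \right)}} = - \frac{3760}{670} - \frac{4483}{2 \left(-23 - 13\right)} = \left(-3760\right) \frac{1}{670} - \frac{4483}{2 \left(-23 - 13\right)} = - \frac{376}{67} - \frac{4483}{2 \left(-36\right)} = - \frac{376}{67} - \frac{4483}{-72} = - \frac{376}{67} - - \frac{4483}{72} = - \frac{376}{67} + \frac{4483}{72} = \frac{273289}{4824}$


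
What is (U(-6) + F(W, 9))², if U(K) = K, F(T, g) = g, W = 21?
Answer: 9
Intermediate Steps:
(U(-6) + F(W, 9))² = (-6 + 9)² = 3² = 9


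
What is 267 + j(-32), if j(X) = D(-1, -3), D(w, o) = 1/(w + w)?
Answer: 533/2 ≈ 266.50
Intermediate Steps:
D(w, o) = 1/(2*w)
j(X) = -1/2 (j(X) = (1/2)/(-1) = (1/2)*(-1) = -1/2)
267 + j(-32) = 267 - 1/2 = 533/2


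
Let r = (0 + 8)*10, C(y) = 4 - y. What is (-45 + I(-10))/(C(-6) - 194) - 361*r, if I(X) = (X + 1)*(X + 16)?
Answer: -5313821/184 ≈ -28879.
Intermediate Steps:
I(X) = (1 + X)*(16 + X)
r = 80 (r = 8*10 = 80)
(-45 + I(-10))/(C(-6) - 194) - 361*r = (-45 + (16 + (-10)² + 17*(-10)))/((4 - 1*(-6)) - 194) - 361*80 = (-45 + (16 + 100 - 170))/((4 + 6) - 194) - 28880 = (-45 - 54)/(10 - 194) - 28880 = -99/(-184) - 28880 = -99*(-1/184) - 28880 = 99/184 - 28880 = -5313821/184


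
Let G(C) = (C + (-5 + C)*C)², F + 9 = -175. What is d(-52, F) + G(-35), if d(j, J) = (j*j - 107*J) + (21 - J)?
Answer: 1885822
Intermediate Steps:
F = -184 (F = -9 - 175 = -184)
G(C) = (C + C*(-5 + C))²
d(j, J) = 21 + j² - 108*J (d(j, J) = (j² - 107*J) + (21 - J) = 21 + j² - 108*J)
d(-52, F) + G(-35) = (21 + (-52)² - 108*(-184)) + (-35)²*(-4 - 35)² = (21 + 2704 + 19872) + 1225*(-39)² = 22597 + 1225*1521 = 22597 + 1863225 = 1885822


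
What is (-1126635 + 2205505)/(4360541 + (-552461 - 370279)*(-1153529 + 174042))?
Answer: 1078870/903816194921 ≈ 1.1937e-6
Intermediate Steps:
(-1126635 + 2205505)/(4360541 + (-552461 - 370279)*(-1153529 + 174042)) = 1078870/(4360541 - 922740*(-979487)) = 1078870/(4360541 + 903811834380) = 1078870/903816194921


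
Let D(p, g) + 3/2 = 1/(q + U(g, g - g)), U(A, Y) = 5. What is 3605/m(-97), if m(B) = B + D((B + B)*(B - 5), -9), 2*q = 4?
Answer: -50470/1377 ≈ -36.652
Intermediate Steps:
q = 2 (q = (1/2)*4 = 2)
D(p, g) = -19/14 (D(p, g) = -3/2 + 1/(2 + 5) = -3/2 + 1/7 = -19/14)
m(B) = -19/14 + B (m(B) = B - 19/14 = -19/14 + B)
3605/m(-97) = 3605/(-19/14 - 97) = 3605/(-1377/14) = 3605*(-14/1377) = -50470/1377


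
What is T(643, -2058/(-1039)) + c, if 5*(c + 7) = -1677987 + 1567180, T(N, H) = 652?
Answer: -107582/5 ≈ -21516.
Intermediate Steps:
c = -110842/5 (c = -7 + (-1677987 + 1567180)/5 = -7 + (⅕)*(-110807) = -7 - 110807/5 = -110842/5 ≈ -22168.)
T(643, -2058/(-1039)) + c = 652 - 110842/5 = -107582/5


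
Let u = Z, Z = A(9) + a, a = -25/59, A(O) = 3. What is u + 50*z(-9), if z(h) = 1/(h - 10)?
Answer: -62/1121 ≈ -0.055308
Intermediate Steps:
a = -25/59 (a = -25*1/59 = -25/59 ≈ -0.42373)
Z = 152/59 (Z = 3 - 25/59 = 152/59 ≈ 2.5763)
z(h) = 1/(-10 + h)
u = 152/59 ≈ 2.5763
u + 50*z(-9) = 152/59 + 50/(-10 - 9) = 152/59 + 50/(-19) = 152/59 + 50*(-1/19) = 152/59 - 50/19 = -62/1121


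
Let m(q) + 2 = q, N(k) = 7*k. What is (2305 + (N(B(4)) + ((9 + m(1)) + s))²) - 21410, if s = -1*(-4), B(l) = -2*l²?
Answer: 25839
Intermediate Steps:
s = 4
m(q) = -2 + q
(2305 + (N(B(4)) + ((9 + m(1)) + s))²) - 21410 = (2305 + (7*(-2*4²) + ((9 + (-2 + 1)) + 4))²) - 21410 = (2305 + (7*(-2*16) + ((9 - 1) + 4))²) - 21410 = (2305 + (7*(-32) + (8 + 4))²) - 21410 = (2305 + (-224 + 12)²) - 21410 = (2305 + (-212)²) - 21410 = (2305 + 44944) - 21410 = 47249 - 21410 = 25839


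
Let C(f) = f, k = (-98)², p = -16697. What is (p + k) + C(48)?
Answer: -7045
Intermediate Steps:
k = 9604
(p + k) + C(48) = (-16697 + 9604) + 48 = -7093 + 48 = -7045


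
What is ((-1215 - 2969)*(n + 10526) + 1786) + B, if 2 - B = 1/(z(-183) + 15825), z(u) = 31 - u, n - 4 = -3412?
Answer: -477640201037/16039 ≈ -2.9780e+7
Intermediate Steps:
n = -3408 (n = 4 - 3412 = -3408)
B = 32077/16039 (B = 2 - 1/((31 - 1*(-183)) + 15825) = 2 - 1/((31 + 183) + 15825) = 2 - 1/(214 + 15825) = 2 - 1/16039 = 32077/16039 ≈ 1.9999)
((-1215 - 2969)*(n + 10526) + 1786) + B = ((-1215 - 2969)*(-3408 + 10526) + 1786) + 32077/16039 = (-4184*7118 + 1786) + 32077/16039 = (-29781712 + 1786) + 32077/16039 = -29779926 + 32077/16039 = -477640201037/16039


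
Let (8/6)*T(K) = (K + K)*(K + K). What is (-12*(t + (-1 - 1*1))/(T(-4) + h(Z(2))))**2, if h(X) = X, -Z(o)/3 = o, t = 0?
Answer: 16/49 ≈ 0.32653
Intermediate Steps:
Z(o) = -3*o
T(K) = 3*K**2 (T(K) = 3*((K + K)*(K + K))/4 = 3*((2*K)*(2*K))/4 = 3*(4*K**2)/4 = 3*K**2)
(-12*(t + (-1 - 1*1))/(T(-4) + h(Z(2))))**2 = (-12*(0 + (-1 - 1*1))/(3*(-4)**2 - 3*2))**2 = (-12*(0 + (-1 - 1))/(3*16 - 6))**2 = (-12*(0 - 2)/(48 - 6))**2 = (-(-24)/42)**2 = (-12*(-1/21))**2 = (4/7)**2 = 16/49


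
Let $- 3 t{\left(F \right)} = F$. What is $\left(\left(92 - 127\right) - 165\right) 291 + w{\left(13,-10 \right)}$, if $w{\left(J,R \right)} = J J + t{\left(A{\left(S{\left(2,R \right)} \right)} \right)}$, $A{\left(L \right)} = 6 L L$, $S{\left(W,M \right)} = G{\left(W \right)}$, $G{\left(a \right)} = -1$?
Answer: $-58033$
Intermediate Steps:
$S{\left(W,M \right)} = -1$
$A{\left(L \right)} = 6 L^{2}$
$t{\left(F \right)} = - \frac{F}{3}$
$w{\left(J,R \right)} = -2 + J^{2}$ ($w{\left(J,R \right)} = J J - \frac{6 \left(-1\right)^{2}}{3} = J^{2} - \frac{6 \cdot 1}{3} = J^{2} - 2 = -2 + J^{2}$)
$\left(\left(92 - 127\right) - 165\right) 291 + w{\left(13,-10 \right)} = \left(\left(92 - 127\right) - 165\right) 291 - \left(2 - 13^{2}\right) = \left(-35 - 165\right) 291 + \left(-2 + 169\right) = \left(-200\right) 291 + 167 = -58200 + 167 = -58033$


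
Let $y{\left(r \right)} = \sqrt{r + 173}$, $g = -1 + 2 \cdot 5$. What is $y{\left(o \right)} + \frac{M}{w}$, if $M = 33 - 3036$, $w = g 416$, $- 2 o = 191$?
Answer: $- \frac{77}{96} + \frac{\sqrt{310}}{2} \approx 8.0013$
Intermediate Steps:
$o = - \frac{191}{2}$ ($o = \left(- \frac{1}{2}\right) 191 = - \frac{191}{2} \approx -95.5$)
$g = 9$ ($g = -1 + 10 = 9$)
$w = 3744$ ($w = 9 \cdot 416 = 3744$)
$M = -3003$ ($M = 33 - 3036 = -3003$)
$y{\left(r \right)} = \sqrt{173 + r}$
$y{\left(o \right)} + \frac{M}{w} = \sqrt{173 - \frac{191}{2}} - \frac{3003}{3744} = \sqrt{\frac{155}{2}} - \frac{77}{96} = \frac{\sqrt{310}}{2} - \frac{77}{96} = - \frac{77}{96} + \frac{\sqrt{310}}{2}$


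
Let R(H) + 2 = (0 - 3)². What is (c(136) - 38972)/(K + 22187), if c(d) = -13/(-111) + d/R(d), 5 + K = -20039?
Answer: -30266057/1665111 ≈ -18.177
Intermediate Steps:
K = -20044 (K = -5 - 20039 = -20044)
R(H) = 7 (R(H) = -2 + (0 - 3)² = -2 + (-3)² = -2 + 9 = 7)
c(d) = 13/111 + d/7 (c(d) = -13/(-111) + d/7 = -13*(-1/111) + d*(⅐) = 13/111 + d/7)
(c(136) - 38972)/(K + 22187) = ((13/111 + (⅐)*136) - 38972)/(-20044 + 22187) = ((13/111 + 136/7) - 38972)/2143 = (15187/777 - 38972)*(1/2143) = -30266057/777*1/2143 = -30266057/1665111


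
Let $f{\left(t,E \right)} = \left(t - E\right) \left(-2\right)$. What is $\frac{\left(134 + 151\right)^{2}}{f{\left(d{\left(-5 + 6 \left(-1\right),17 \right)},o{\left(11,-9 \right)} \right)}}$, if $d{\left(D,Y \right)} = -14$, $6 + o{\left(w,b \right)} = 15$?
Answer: $\frac{81225}{46} \approx 1765.8$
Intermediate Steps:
$o{\left(w,b \right)} = 9$ ($o{\left(w,b \right)} = -6 + 15 = 9$)
$f{\left(t,E \right)} = - 2 t + 2 E$
$\frac{\left(134 + 151\right)^{2}}{f{\left(d{\left(-5 + 6 \left(-1\right),17 \right)},o{\left(11,-9 \right)} \right)}} = \frac{\left(134 + 151\right)^{2}}{\left(-2\right) \left(-14\right) + 2 \cdot 9} = \frac{285^{2}}{28 + 18} = \frac{81225}{46}$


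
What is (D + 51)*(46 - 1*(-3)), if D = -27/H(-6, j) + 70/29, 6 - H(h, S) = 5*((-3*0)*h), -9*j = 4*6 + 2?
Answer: 139013/58 ≈ 2396.8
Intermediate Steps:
j = -26/9 (j = -(4*6 + 2)/9 = -(24 + 2)/9 = -⅑*26 = -26/9 ≈ -2.8889)
H(h, S) = 6 (H(h, S) = 6 - 5*(-3*0)*h = 6 - 5*0*h = 6 - 5*0 = 6 - 1*0 = 6 + 0 = 6)
D = -121/58 (D = -27/6 + 70/29 = -27*⅙ + 70*(1/29) = -9/2 + 70/29 = -121/58 ≈ -2.0862)
(D + 51)*(46 - 1*(-3)) = (-121/58 + 51)*(46 - 1*(-3)) = 2837*(46 + 3)/58 = (2837/58)*49 = 139013/58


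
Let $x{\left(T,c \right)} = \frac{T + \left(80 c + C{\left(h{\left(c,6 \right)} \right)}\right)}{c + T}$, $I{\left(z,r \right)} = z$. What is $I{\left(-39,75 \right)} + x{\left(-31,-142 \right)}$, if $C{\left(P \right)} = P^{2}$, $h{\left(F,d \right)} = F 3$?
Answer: $- \frac{176832}{173} \approx -1022.2$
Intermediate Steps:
$h{\left(F,d \right)} = 3 F$
$x{\left(T,c \right)} = \frac{T + 9 c^{2} + 80 c}{T + c}$ ($x{\left(T,c \right)} = \frac{T + \left(80 c + \left(3 c\right)^{2}\right)}{c + T} = \frac{T + \left(80 c + 9 c^{2}\right)}{T + c} = \frac{T + \left(9 c^{2} + 80 c\right)}{T + c} = \frac{T + 9 c^{2} + 80 c}{T + c}$)
$I{\left(-39,75 \right)} + x{\left(-31,-142 \right)} = -39 + \frac{-31 + 9 \left(-142\right)^{2} + 80 \left(-142\right)}{-31 - 142} = -39 + \frac{-31 + 9 \cdot 20164 - 11360}{-173} = -39 - \frac{-31 + 181476 - 11360}{173} = -39 - \frac{170085}{173} = - \frac{176832}{173}$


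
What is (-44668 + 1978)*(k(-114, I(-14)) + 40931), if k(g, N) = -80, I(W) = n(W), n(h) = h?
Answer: -1743929190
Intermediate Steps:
I(W) = W
(-44668 + 1978)*(k(-114, I(-14)) + 40931) = (-44668 + 1978)*(-80 + 40931) = -42690*40851 = -1743929190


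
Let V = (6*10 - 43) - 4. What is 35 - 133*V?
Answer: -1694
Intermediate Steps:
V = 13 (V = (60 - 43) - 4 = 17 - 4 = 13)
35 - 133*V = 35 - 133*13 = 35 - 1729 = -1694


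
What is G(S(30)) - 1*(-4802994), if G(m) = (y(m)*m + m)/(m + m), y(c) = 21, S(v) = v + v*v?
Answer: 4803005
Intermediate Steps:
S(v) = v + v²
G(m) = 11 (G(m) = (21*m + m)/(m + m) = (22*m)/((2*m)) = (22*m)*(1/(2*m)) = 11)
G(S(30)) - 1*(-4802994) = 11 - 1*(-4802994) = 11 + 4802994 = 4803005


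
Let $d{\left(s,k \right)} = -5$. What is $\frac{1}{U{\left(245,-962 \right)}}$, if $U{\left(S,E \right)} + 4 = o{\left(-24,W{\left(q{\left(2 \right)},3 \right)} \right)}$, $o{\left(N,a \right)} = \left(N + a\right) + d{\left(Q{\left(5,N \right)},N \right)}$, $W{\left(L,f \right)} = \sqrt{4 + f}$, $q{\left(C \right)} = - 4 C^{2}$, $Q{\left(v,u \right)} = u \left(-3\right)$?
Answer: $- \frac{33}{1082} - \frac{\sqrt{7}}{1082} \approx -0.032944$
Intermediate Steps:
$Q{\left(v,u \right)} = - 3 u$
$o{\left(N,a \right)} = -5 + N + a$ ($o{\left(N,a \right)} = \left(N + a\right) - 5 = -5 + N + a$)
$U{\left(S,E \right)} = -33 + \sqrt{7}$ ($U{\left(S,E \right)} = -4 - \left(29 - \sqrt{4 + 3}\right) = -4 - \left(29 - \sqrt{7}\right) = -33 + \sqrt{7}$)
$\frac{1}{U{\left(245,-962 \right)}} = \frac{1}{-33 + \sqrt{7}}$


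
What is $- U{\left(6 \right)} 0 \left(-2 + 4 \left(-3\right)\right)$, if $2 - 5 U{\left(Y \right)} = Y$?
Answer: $0$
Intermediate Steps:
$U{\left(Y \right)} = \frac{2}{5} - \frac{Y}{5}$
$- U{\left(6 \right)} 0 \left(-2 + 4 \left(-3\right)\right) = - (\frac{2}{5} - \frac{6}{5}) 0 \left(-2 + 4 \left(-3\right)\right) = - (\frac{2}{5} - \frac{6}{5}) 0 \left(-2 - 12\right) = \left(-1\right) \left(- \frac{4}{5}\right) 0 \left(-14\right) = \frac{4}{5} \cdot 0 = 0$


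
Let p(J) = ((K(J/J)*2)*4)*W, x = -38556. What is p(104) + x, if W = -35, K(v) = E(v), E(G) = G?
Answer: -38836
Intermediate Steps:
K(v) = v
p(J) = -280 (p(J) = (((J/J)*2)*4)*(-35) = ((1*2)*4)*(-35) = (2*4)*(-35) = 8*(-35) = -280)
p(104) + x = -280 - 38556 = -38836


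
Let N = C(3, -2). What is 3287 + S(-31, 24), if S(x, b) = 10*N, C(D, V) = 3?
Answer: 3317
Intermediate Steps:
N = 3
S(x, b) = 30 (S(x, b) = 10*3 = 30)
3287 + S(-31, 24) = 3287 + 30 = 3317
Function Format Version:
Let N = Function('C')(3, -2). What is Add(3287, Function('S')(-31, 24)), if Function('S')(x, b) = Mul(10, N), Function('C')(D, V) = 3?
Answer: 3317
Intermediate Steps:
N = 3
Function('S')(x, b) = 30 (Function('S')(x, b) = Mul(10, 3) = 30)
Add(3287, Function('S')(-31, 24)) = Add(3287, 30) = 3317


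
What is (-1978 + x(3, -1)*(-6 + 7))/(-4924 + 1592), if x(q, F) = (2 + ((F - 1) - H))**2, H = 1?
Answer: 1977/3332 ≈ 0.59334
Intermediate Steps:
x(q, F) = F**2 (x(q, F) = (2 + ((F - 1) - 1*1))**2 = (2 + ((-1 + F) - 1))**2 = (2 + (-2 + F))**2 = F**2)
(-1978 + x(3, -1)*(-6 + 7))/(-4924 + 1592) = (-1978 + (-1)**2*(-6 + 7))/(-4924 + 1592) = (-1978 + 1*1)/(-3332) = (-1978 + 1)*(-1/3332) = -1977*(-1/3332) = 1977/3332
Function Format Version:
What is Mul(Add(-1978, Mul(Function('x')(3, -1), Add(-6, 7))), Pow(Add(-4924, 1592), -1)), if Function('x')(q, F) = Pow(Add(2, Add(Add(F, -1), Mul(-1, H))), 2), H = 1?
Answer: Rational(1977, 3332) ≈ 0.59334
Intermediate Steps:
Function('x')(q, F) = Pow(F, 2) (Function('x')(q, F) = Pow(Add(2, Add(Add(F, -1), Mul(-1, 1))), 2) = Pow(Add(2, Add(Add(-1, F), -1)), 2) = Pow(Add(2, Add(-2, F)), 2) = Pow(F, 2))
Mul(Add(-1978, Mul(Function('x')(3, -1), Add(-6, 7))), Pow(Add(-4924, 1592), -1)) = Mul(Add(-1978, Mul(Pow(-1, 2), Add(-6, 7))), Pow(Add(-4924, 1592), -1)) = Mul(Add(-1978, Mul(1, 1)), Pow(-3332, -1)) = Mul(Add(-1978, 1), Rational(-1, 3332)) = Mul(-1977, Rational(-1, 3332)) = Rational(1977, 3332)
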